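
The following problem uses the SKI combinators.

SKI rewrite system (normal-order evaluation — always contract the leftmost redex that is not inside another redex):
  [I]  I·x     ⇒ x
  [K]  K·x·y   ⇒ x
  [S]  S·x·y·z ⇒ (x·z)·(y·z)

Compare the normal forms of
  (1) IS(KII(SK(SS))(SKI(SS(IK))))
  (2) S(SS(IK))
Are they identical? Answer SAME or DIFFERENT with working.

Answer: SAME — A ⇓ S(SSK), B ⇓ S(SSK)

Reduction:
Term A:
  start: IS(KII(SK(SS))(SKI(SS(IK))))
  [1] S(KII(SK(SS))(SKI(SS(IK))))
  [2] S(I(SK(SS))(SKI(SS(IK))))
  [3] S(SK(SS)(SKI(SS(IK))))
  [4] S(K(SKI(SS(IK)))(SS(SKI(SS(IK)))))
  [5] S(SKI(SS(IK)))
  [6] S(K(SS(IK))(I(SS(IK))))
  [7] S(SS(IK))
  [8] S(SSK)

Term B:
  start: S(SS(IK))
  [1] S(SSK)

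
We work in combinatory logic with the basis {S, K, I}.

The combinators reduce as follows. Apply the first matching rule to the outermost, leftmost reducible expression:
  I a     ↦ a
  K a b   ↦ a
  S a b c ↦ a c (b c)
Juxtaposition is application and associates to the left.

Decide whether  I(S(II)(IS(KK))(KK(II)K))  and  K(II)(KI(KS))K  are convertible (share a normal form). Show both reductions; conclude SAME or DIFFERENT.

Answer: SAME — A ⇓ K, B ⇓ K

Working:
Term A:
  start: I(S(II)(IS(KK))(KK(II)K))
  step 1: S(II)(IS(KK))(KK(II)K)
  step 2: II(KK(II)K)(IS(KK)(KK(II)K))
  step 3: I(KK(II)K)(IS(KK)(KK(II)K))
  step 4: KK(II)K(IS(KK)(KK(II)K))
  step 5: KK(IS(KK)(KK(II)K))
  step 6: K

Term B:
  start: K(II)(KI(KS))K
  step 1: IIK
  step 2: IK
  step 3: K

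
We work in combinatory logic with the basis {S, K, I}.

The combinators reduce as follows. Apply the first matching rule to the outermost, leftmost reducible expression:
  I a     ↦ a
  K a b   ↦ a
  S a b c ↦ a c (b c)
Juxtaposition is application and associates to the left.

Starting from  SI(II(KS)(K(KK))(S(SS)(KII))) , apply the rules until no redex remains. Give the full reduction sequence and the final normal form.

  start: SI(II(KS)(K(KK))(S(SS)(KII)))
  →1  SI(I(KS)(K(KK))(S(SS)(KII)))
  →2  SI(KS(K(KK))(S(SS)(KII)))
  →3  SI(S(S(SS)(KII)))
  →4  SI(S(S(SS)I))

Answer: normal form = SI(S(S(SS)I))  (in 4 steps)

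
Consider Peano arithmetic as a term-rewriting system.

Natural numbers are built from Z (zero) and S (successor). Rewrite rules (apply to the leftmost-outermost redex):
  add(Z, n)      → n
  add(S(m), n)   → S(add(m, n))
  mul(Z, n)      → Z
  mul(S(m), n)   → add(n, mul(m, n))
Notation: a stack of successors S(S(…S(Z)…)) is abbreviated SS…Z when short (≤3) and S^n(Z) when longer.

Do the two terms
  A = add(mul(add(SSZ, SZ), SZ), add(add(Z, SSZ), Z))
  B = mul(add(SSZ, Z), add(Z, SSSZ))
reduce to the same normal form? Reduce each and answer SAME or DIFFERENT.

Answer: DIFFERENT — A ⇓ S^5(Z), B ⇓ S^6(Z)

Reduction:
Term A:
  start: add(mul(add(SSZ, SZ), SZ), add(add(Z, SSZ), Z))
  step 1: add(mul(S(add(SZ, SZ)), SZ), add(add(Z, SSZ), Z))
  step 2: add(add(SZ, mul(add(SZ, SZ), SZ)), add(add(Z, SSZ), Z))
  step 3: add(S(add(Z, mul(add(SZ, SZ), SZ))), add(add(Z, SSZ), Z))
  step 4: S(add(add(Z, mul(add(SZ, SZ), SZ)), add(add(Z, SSZ), Z)))
  step 5: S(add(mul(add(SZ, SZ), SZ), add(add(Z, SSZ), Z)))
  step 6: S(add(mul(S(add(Z, SZ)), SZ), add(add(Z, SSZ), Z)))
  step 7: S(add(add(SZ, mul(add(Z, SZ), SZ)), add(add(Z, SSZ), Z)))
  step 8: S(add(S(add(Z, mul(add(Z, SZ), SZ))), add(add(Z, SSZ), Z)))
  step 9: S(S(add(add(Z, mul(add(Z, SZ), SZ)), add(add(Z, SSZ), Z))))
  step 10: S(S(add(mul(add(Z, SZ), SZ), add(add(Z, SSZ), Z))))
  step 11: S(S(add(mul(SZ, SZ), add(add(Z, SSZ), Z))))
  step 12: S(S(add(add(SZ, mul(Z, SZ)), add(add(Z, SSZ), Z))))
  step 13: S(S(add(S(add(Z, mul(Z, SZ))), add(add(Z, SSZ), Z))))
  step 14: S(S(S(add(add(Z, mul(Z, SZ)), add(add(Z, SSZ), Z)))))
  step 15: S(S(S(add(mul(Z, SZ), add(add(Z, SSZ), Z)))))
  step 16: S(S(S(add(Z, add(add(Z, SSZ), Z)))))
  step 17: S(S(S(add(add(Z, SSZ), Z))))
  step 18: S(S(S(add(SSZ, Z))))
  step 19: S(S(S(S(add(SZ, Z)))))
  step 20: S(S(S(S(S(add(Z, Z))))))
  step 21: S^5(Z)

Term B:
  start: mul(add(SSZ, Z), add(Z, SSSZ))
  step 1: mul(S(add(SZ, Z)), add(Z, SSSZ))
  step 2: add(add(Z, SSSZ), mul(add(SZ, Z), add(Z, SSSZ)))
  step 3: add(SSSZ, mul(add(SZ, Z), add(Z, SSSZ)))
  step 4: S(add(SSZ, mul(add(SZ, Z), add(Z, SSSZ))))
  step 5: S(S(add(SZ, mul(add(SZ, Z), add(Z, SSSZ)))))
  step 6: S(S(S(add(Z, mul(add(SZ, Z), add(Z, SSSZ))))))
  step 7: S(S(S(mul(add(SZ, Z), add(Z, SSSZ)))))
  step 8: S(S(S(mul(S(add(Z, Z)), add(Z, SSSZ)))))
  step 9: S(S(S(add(add(Z, SSSZ), mul(add(Z, Z), add(Z, SSSZ))))))
  step 10: S(S(S(add(SSSZ, mul(add(Z, Z), add(Z, SSSZ))))))
  step 11: S(S(S(S(add(SSZ, mul(add(Z, Z), add(Z, SSSZ)))))))
  step 12: S(S(S(S(S(add(SZ, mul(add(Z, Z), add(Z, SSSZ))))))))
  step 13: S(S(S(S(S(S(add(Z, mul(add(Z, Z), add(Z, SSSZ)))))))))
  step 14: S(S(S(S(S(S(mul(add(Z, Z), add(Z, SSSZ))))))))
  step 15: S(S(S(S(S(S(mul(Z, add(Z, SSSZ))))))))
  step 16: S^6(Z)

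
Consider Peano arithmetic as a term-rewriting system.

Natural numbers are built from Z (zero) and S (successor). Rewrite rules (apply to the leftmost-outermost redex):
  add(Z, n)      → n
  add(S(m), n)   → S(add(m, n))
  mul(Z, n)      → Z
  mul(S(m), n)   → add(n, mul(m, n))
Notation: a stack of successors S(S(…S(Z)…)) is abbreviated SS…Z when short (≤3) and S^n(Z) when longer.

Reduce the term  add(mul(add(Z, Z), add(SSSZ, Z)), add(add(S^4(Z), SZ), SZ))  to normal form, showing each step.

  start: add(mul(add(Z, Z), add(SSSZ, Z)), add(add(S^4(Z), SZ), SZ))
  →1  add(mul(Z, add(SSSZ, Z)), add(add(S^4(Z), SZ), SZ))
  →2  add(Z, add(add(S^4(Z), SZ), SZ))
  →3  add(add(S^4(Z), SZ), SZ)
  →4  add(S(add(SSSZ, SZ)), SZ)
  →5  S(add(add(SSSZ, SZ), SZ))
  →6  S(add(S(add(SSZ, SZ)), SZ))
  →7  S(S(add(add(SSZ, SZ), SZ)))
  →8  S(S(add(S(add(SZ, SZ)), SZ)))
  →9  S(S(S(add(add(SZ, SZ), SZ))))
  →10  S(S(S(add(S(add(Z, SZ)), SZ))))
  →11  S(S(S(S(add(add(Z, SZ), SZ)))))
  →12  S(S(S(S(add(SZ, SZ)))))
  →13  S(S(S(S(S(add(Z, SZ))))))
  →14  S^6(Z)

Answer: normal form = S^6(Z)  (in 14 steps)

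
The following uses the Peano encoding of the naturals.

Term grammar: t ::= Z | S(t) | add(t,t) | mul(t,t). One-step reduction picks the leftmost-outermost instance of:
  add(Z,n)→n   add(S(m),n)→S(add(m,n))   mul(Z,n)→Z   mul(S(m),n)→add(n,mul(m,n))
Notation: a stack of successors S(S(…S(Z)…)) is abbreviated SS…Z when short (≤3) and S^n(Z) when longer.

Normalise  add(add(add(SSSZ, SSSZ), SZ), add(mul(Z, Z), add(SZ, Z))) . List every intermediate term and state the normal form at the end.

Answer: normal form = S^8(Z)  (in 23 steps)

Working:
  start: add(add(add(SSSZ, SSSZ), SZ), add(mul(Z, Z), add(SZ, Z)))
  →1  add(add(S(add(SSZ, SSSZ)), SZ), add(mul(Z, Z), add(SZ, Z)))
  →2  add(S(add(add(SSZ, SSSZ), SZ)), add(mul(Z, Z), add(SZ, Z)))
  →3  S(add(add(add(SSZ, SSSZ), SZ), add(mul(Z, Z), add(SZ, Z))))
  →4  S(add(add(S(add(SZ, SSSZ)), SZ), add(mul(Z, Z), add(SZ, Z))))
  →5  S(add(S(add(add(SZ, SSSZ), SZ)), add(mul(Z, Z), add(SZ, Z))))
  →6  S(S(add(add(add(SZ, SSSZ), SZ), add(mul(Z, Z), add(SZ, Z)))))
  →7  S(S(add(add(S(add(Z, SSSZ)), SZ), add(mul(Z, Z), add(SZ, Z)))))
  →8  S(S(add(S(add(add(Z, SSSZ), SZ)), add(mul(Z, Z), add(SZ, Z)))))
  →9  S(S(S(add(add(add(Z, SSSZ), SZ), add(mul(Z, Z), add(SZ, Z))))))
  →10  S(S(S(add(add(SSSZ, SZ), add(mul(Z, Z), add(SZ, Z))))))
  →11  S(S(S(add(S(add(SSZ, SZ)), add(mul(Z, Z), add(SZ, Z))))))
  →12  S(S(S(S(add(add(SSZ, SZ), add(mul(Z, Z), add(SZ, Z)))))))
  →13  S(S(S(S(add(S(add(SZ, SZ)), add(mul(Z, Z), add(SZ, Z)))))))
  →14  S(S(S(S(S(add(add(SZ, SZ), add(mul(Z, Z), add(SZ, Z))))))))
  →15  S(S(S(S(S(add(S(add(Z, SZ)), add(mul(Z, Z), add(SZ, Z))))))))
  →16  S(S(S(S(S(S(add(add(Z, SZ), add(mul(Z, Z), add(SZ, Z)))))))))
  →17  S(S(S(S(S(S(add(SZ, add(mul(Z, Z), add(SZ, Z)))))))))
  →18  S(S(S(S(S(S(S(add(Z, add(mul(Z, Z), add(SZ, Z))))))))))
  →19  S(S(S(S(S(S(S(add(mul(Z, Z), add(SZ, Z)))))))))
  →20  S(S(S(S(S(S(S(add(Z, add(SZ, Z)))))))))
  →21  S(S(S(S(S(S(S(add(SZ, Z))))))))
  →22  S(S(S(S(S(S(S(S(add(Z, Z)))))))))
  →23  S^8(Z)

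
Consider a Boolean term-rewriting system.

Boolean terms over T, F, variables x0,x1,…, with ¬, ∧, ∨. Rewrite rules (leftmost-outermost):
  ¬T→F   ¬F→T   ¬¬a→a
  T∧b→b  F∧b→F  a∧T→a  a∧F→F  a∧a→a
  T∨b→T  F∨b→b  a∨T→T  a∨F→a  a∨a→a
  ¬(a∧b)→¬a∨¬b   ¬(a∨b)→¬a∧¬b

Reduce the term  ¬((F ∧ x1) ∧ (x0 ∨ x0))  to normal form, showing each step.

  start: ¬((F ∧ x1) ∧ (x0 ∨ x0))
  step 1: ¬(F ∧ x1) ∨ ¬(x0 ∨ x0)
  step 2: (¬F ∨ ¬x1) ∨ ¬(x0 ∨ x0)
  step 3: (T ∨ ¬x1) ∨ ¬(x0 ∨ x0)
  step 4: T ∨ ¬(x0 ∨ x0)
  step 5: T

Answer: normal form = T  (in 5 steps)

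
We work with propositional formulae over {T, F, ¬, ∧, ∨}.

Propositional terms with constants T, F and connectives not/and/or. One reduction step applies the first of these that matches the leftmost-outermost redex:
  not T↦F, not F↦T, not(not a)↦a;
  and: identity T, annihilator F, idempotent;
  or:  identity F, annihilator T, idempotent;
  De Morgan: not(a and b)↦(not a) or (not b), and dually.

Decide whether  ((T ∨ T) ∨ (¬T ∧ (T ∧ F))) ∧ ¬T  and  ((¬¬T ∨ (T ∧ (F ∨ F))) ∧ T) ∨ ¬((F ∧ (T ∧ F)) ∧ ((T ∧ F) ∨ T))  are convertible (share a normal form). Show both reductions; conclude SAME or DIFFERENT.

Answer: DIFFERENT — A ⇓ F, B ⇓ T

Working:
Term A:
  start: ((T ∨ T) ∨ (¬T ∧ (T ∧ F))) ∧ ¬T
  →1  (T ∨ (¬T ∧ (T ∧ F))) ∧ ¬T
  →2  T ∧ ¬T
  →3  ¬T
  →4  F

Term B:
  start: ((¬¬T ∨ (T ∧ (F ∨ F))) ∧ T) ∨ ¬((F ∧ (T ∧ F)) ∧ ((T ∧ F) ∨ T))
  →1  (¬¬T ∨ (T ∧ (F ∨ F))) ∨ ¬((F ∧ (T ∧ F)) ∧ ((T ∧ F) ∨ T))
  →2  (T ∨ (T ∧ (F ∨ F))) ∨ ¬((F ∧ (T ∧ F)) ∧ ((T ∧ F) ∨ T))
  →3  T ∨ ¬((F ∧ (T ∧ F)) ∧ ((T ∧ F) ∨ T))
  →4  T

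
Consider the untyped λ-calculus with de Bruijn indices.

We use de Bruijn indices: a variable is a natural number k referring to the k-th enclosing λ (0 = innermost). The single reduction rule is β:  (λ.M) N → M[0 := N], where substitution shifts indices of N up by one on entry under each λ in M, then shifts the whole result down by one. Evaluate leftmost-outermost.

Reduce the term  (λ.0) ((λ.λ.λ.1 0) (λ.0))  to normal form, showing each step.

Answer: normal form = λ.λ.1 0  (in 2 steps)

Derivation:
  start: (λ.0) ((λ.λ.λ.1 0) (λ.0))
  [1] (λ.λ.λ.1 0) (λ.0)
  [2] λ.λ.1 0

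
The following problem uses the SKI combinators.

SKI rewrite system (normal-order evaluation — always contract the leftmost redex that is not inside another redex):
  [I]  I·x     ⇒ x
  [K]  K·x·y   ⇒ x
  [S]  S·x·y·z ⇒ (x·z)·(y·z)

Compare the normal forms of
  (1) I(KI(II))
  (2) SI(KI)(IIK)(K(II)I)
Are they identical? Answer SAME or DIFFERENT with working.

Term A:
  start: I(KI(II))
  step 1: KI(II)
  step 2: I

Term B:
  start: SI(KI)(IIK)(K(II)I)
  step 1: I(IIK)(KI(IIK))(K(II)I)
  step 2: IIK(KI(IIK))(K(II)I)
  step 3: IK(KI(IIK))(K(II)I)
  step 4: K(KI(IIK))(K(II)I)
  step 5: KI(IIK)
  step 6: I

Answer: SAME — A ⇓ I, B ⇓ I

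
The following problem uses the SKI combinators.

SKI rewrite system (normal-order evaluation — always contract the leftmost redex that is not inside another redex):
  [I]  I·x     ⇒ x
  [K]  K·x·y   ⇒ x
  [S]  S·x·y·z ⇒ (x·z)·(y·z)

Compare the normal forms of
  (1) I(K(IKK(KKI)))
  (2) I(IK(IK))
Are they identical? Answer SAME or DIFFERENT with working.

Term A:
  start: I(K(IKK(KKI)))
  →1  K(IKK(KKI))
  →2  K(KK(KKI))
  →3  KK

Term B:
  start: I(IK(IK))
  →1  IK(IK)
  →2  K(IK)
  →3  KK

Answer: SAME — A ⇓ KK, B ⇓ KK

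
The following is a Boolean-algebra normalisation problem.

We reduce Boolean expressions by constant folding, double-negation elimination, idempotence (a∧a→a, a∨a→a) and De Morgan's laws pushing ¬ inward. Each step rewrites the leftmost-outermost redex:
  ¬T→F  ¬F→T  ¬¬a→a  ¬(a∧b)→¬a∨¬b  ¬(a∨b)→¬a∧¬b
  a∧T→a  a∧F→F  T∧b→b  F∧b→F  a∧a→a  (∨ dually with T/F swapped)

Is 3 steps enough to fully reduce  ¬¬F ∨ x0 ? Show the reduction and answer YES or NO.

Answer: YES — reaches normal form x0 in 2 ≤ 3 steps

Derivation:
  start: ¬¬F ∨ x0
  step 1: F ∨ x0
  step 2: x0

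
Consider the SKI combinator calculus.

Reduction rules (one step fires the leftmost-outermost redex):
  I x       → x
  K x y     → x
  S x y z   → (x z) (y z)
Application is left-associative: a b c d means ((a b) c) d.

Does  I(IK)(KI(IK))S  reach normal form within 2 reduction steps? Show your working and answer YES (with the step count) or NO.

Answer: NO — after 2 steps the term is K(KI(IK))S, not yet normal

Working:
  start: I(IK)(KI(IK))S
  →1  IK(KI(IK))S
  →2  K(KI(IK))S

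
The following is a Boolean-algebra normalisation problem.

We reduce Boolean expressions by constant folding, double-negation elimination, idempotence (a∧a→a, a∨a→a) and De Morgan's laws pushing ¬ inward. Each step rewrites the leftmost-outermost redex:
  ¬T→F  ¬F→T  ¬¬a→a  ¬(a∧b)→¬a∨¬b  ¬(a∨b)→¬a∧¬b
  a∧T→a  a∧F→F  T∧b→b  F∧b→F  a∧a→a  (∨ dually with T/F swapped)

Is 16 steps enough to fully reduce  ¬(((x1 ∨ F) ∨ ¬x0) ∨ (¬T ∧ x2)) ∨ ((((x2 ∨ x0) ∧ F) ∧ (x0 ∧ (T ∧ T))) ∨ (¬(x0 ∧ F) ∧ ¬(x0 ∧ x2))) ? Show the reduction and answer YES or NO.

Answer: NO — after 16 steps the term is (¬x1 ∧ x0) ∨ (T ∧ ¬(x0 ∧ x2)), not yet normal

Working:
  start: ¬(((x1 ∨ F) ∨ ¬x0) ∨ (¬T ∧ x2)) ∨ ((((x2 ∨ x0) ∧ F) ∧ (x0 ∧ (T ∧ T))) ∨ (¬(x0 ∧ F) ∧ ¬(x0 ∧ x2)))
  step 1: (¬((x1 ∨ F) ∨ ¬x0) ∧ ¬(¬T ∧ x2)) ∨ ((((x2 ∨ x0) ∧ F) ∧ (x0 ∧ (T ∧ T))) ∨ (¬(x0 ∧ F) ∧ ¬(x0 ∧ x2)))
  step 2: ((¬(x1 ∨ F) ∧ ¬¬x0) ∧ ¬(¬T ∧ x2)) ∨ ((((x2 ∨ x0) ∧ F) ∧ (x0 ∧ (T ∧ T))) ∨ (¬(x0 ∧ F) ∧ ¬(x0 ∧ x2)))
  step 3: (((¬x1 ∧ ¬F) ∧ ¬¬x0) ∧ ¬(¬T ∧ x2)) ∨ ((((x2 ∨ x0) ∧ F) ∧ (x0 ∧ (T ∧ T))) ∨ (¬(x0 ∧ F) ∧ ¬(x0 ∧ x2)))
  step 4: (((¬x1 ∧ T) ∧ ¬¬x0) ∧ ¬(¬T ∧ x2)) ∨ ((((x2 ∨ x0) ∧ F) ∧ (x0 ∧ (T ∧ T))) ∨ (¬(x0 ∧ F) ∧ ¬(x0 ∧ x2)))
  step 5: ((¬x1 ∧ ¬¬x0) ∧ ¬(¬T ∧ x2)) ∨ ((((x2 ∨ x0) ∧ F) ∧ (x0 ∧ (T ∧ T))) ∨ (¬(x0 ∧ F) ∧ ¬(x0 ∧ x2)))
  step 6: ((¬x1 ∧ x0) ∧ ¬(¬T ∧ x2)) ∨ ((((x2 ∨ x0) ∧ F) ∧ (x0 ∧ (T ∧ T))) ∨ (¬(x0 ∧ F) ∧ ¬(x0 ∧ x2)))
  step 7: ((¬x1 ∧ x0) ∧ (¬¬T ∨ ¬x2)) ∨ ((((x2 ∨ x0) ∧ F) ∧ (x0 ∧ (T ∧ T))) ∨ (¬(x0 ∧ F) ∧ ¬(x0 ∧ x2)))
  step 8: ((¬x1 ∧ x0) ∧ (T ∨ ¬x2)) ∨ ((((x2 ∨ x0) ∧ F) ∧ (x0 ∧ (T ∧ T))) ∨ (¬(x0 ∧ F) ∧ ¬(x0 ∧ x2)))
  step 9: ((¬x1 ∧ x0) ∧ T) ∨ ((((x2 ∨ x0) ∧ F) ∧ (x0 ∧ (T ∧ T))) ∨ (¬(x0 ∧ F) ∧ ¬(x0 ∧ x2)))
  step 10: (¬x1 ∧ x0) ∨ ((((x2 ∨ x0) ∧ F) ∧ (x0 ∧ (T ∧ T))) ∨ (¬(x0 ∧ F) ∧ ¬(x0 ∧ x2)))
  step 11: (¬x1 ∧ x0) ∨ ((F ∧ (x0 ∧ (T ∧ T))) ∨ (¬(x0 ∧ F) ∧ ¬(x0 ∧ x2)))
  step 12: (¬x1 ∧ x0) ∨ (F ∨ (¬(x0 ∧ F) ∧ ¬(x0 ∧ x2)))
  step 13: (¬x1 ∧ x0) ∨ (¬(x0 ∧ F) ∧ ¬(x0 ∧ x2))
  step 14: (¬x1 ∧ x0) ∨ ((¬x0 ∨ ¬F) ∧ ¬(x0 ∧ x2))
  step 15: (¬x1 ∧ x0) ∨ ((¬x0 ∨ T) ∧ ¬(x0 ∧ x2))
  step 16: (¬x1 ∧ x0) ∨ (T ∧ ¬(x0 ∧ x2))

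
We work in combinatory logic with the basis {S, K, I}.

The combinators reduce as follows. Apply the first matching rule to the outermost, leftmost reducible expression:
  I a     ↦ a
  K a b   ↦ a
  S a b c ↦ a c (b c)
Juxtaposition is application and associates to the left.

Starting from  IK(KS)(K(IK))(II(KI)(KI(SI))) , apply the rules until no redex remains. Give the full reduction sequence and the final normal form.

  start: IK(KS)(K(IK))(II(KI)(KI(SI)))
  [1] K(KS)(K(IK))(II(KI)(KI(SI)))
  [2] KS(II(KI)(KI(SI)))
  [3] S

Answer: normal form = S  (in 3 steps)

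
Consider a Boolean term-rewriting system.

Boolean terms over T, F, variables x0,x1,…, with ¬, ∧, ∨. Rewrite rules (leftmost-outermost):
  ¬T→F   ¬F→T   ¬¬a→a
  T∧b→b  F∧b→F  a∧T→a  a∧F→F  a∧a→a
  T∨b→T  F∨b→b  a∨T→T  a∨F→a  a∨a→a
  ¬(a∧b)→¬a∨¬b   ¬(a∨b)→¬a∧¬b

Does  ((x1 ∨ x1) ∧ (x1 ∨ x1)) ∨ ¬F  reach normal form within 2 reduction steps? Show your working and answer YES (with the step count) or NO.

  start: ((x1 ∨ x1) ∧ (x1 ∨ x1)) ∨ ¬F
  →1  (x1 ∨ x1) ∨ ¬F
  →2  x1 ∨ ¬F

Answer: NO — after 2 steps the term is x1 ∨ ¬F, not yet normal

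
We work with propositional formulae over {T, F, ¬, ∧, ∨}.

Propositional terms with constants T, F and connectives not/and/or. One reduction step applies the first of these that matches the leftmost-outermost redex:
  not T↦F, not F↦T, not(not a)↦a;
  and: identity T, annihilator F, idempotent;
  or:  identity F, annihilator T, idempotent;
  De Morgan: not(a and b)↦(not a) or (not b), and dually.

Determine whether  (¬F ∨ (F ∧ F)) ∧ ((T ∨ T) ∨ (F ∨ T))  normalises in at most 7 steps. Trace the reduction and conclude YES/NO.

Answer: YES — reaches normal form T in 5 ≤ 7 steps

Working:
  start: (¬F ∨ (F ∧ F)) ∧ ((T ∨ T) ∨ (F ∨ T))
  [1] (T ∨ (F ∧ F)) ∧ ((T ∨ T) ∨ (F ∨ T))
  [2] T ∧ ((T ∨ T) ∨ (F ∨ T))
  [3] (T ∨ T) ∨ (F ∨ T)
  [4] T ∨ (F ∨ T)
  [5] T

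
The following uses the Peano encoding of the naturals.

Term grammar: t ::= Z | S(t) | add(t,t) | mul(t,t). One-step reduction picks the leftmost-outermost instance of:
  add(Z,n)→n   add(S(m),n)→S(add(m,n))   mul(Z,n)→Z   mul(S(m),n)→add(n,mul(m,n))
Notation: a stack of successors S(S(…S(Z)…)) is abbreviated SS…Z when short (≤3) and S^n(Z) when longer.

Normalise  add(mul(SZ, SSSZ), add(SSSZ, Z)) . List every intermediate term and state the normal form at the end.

  start: add(mul(SZ, SSSZ), add(SSSZ, Z))
  step 1: add(add(SSSZ, mul(Z, SSSZ)), add(SSSZ, Z))
  step 2: add(S(add(SSZ, mul(Z, SSSZ))), add(SSSZ, Z))
  step 3: S(add(add(SSZ, mul(Z, SSSZ)), add(SSSZ, Z)))
  step 4: S(add(S(add(SZ, mul(Z, SSSZ))), add(SSSZ, Z)))
  step 5: S(S(add(add(SZ, mul(Z, SSSZ)), add(SSSZ, Z))))
  step 6: S(S(add(S(add(Z, mul(Z, SSSZ))), add(SSSZ, Z))))
  step 7: S(S(S(add(add(Z, mul(Z, SSSZ)), add(SSSZ, Z)))))
  step 8: S(S(S(add(mul(Z, SSSZ), add(SSSZ, Z)))))
  step 9: S(S(S(add(Z, add(SSSZ, Z)))))
  step 10: S(S(S(add(SSSZ, Z))))
  step 11: S(S(S(S(add(SSZ, Z)))))
  step 12: S(S(S(S(S(add(SZ, Z))))))
  step 13: S(S(S(S(S(S(add(Z, Z)))))))
  step 14: S^6(Z)

Answer: normal form = S^6(Z)  (in 14 steps)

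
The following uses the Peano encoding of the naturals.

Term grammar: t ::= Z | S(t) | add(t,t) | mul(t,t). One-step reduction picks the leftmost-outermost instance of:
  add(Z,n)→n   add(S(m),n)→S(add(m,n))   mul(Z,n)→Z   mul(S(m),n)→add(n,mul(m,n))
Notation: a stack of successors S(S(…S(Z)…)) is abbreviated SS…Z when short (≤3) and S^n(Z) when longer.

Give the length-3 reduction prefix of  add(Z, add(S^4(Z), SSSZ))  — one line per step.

  start: add(Z, add(S^4(Z), SSSZ))
  →1  add(S^4(Z), SSSZ)
  →2  S(add(SSSZ, SSSZ))
  →3  S(S(add(SSZ, SSSZ)))

Answer: after 3 steps: S(S(add(SSZ, SSSZ)))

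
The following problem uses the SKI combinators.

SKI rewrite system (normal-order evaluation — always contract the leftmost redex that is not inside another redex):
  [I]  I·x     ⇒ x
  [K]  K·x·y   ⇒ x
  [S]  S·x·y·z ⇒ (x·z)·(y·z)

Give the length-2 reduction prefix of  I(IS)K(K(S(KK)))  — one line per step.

  start: I(IS)K(K(S(KK)))
  step 1: ISK(K(S(KK)))
  step 2: SK(K(S(KK)))

Answer: after 2 steps: SK(K(S(KK)))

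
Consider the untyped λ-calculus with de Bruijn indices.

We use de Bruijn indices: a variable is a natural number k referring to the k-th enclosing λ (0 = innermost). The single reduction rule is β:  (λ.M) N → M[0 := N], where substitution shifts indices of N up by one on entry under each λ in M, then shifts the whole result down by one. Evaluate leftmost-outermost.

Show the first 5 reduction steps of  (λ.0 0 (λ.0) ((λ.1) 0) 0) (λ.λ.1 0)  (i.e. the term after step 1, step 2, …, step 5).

  start: (λ.0 0 (λ.0) ((λ.1) 0) 0) (λ.λ.1 0)
  →1  (λ.λ.1 0) (λ.λ.1 0) (λ.0) ((λ.λ.λ.1 0) (λ.λ.1 0)) (λ.λ.1 0)
  →2  (λ.(λ.λ.1 0) 0) (λ.0) ((λ.λ.λ.1 0) (λ.λ.1 0)) (λ.λ.1 0)
  →3  (λ.λ.1 0) (λ.0) ((λ.λ.λ.1 0) (λ.λ.1 0)) (λ.λ.1 0)
  →4  (λ.(λ.0) 0) ((λ.λ.λ.1 0) (λ.λ.1 0)) (λ.λ.1 0)
  →5  (λ.0) ((λ.λ.λ.1 0) (λ.λ.1 0)) (λ.λ.1 0)

Answer: after 5 steps: (λ.0) ((λ.λ.λ.1 0) (λ.λ.1 0)) (λ.λ.1 0)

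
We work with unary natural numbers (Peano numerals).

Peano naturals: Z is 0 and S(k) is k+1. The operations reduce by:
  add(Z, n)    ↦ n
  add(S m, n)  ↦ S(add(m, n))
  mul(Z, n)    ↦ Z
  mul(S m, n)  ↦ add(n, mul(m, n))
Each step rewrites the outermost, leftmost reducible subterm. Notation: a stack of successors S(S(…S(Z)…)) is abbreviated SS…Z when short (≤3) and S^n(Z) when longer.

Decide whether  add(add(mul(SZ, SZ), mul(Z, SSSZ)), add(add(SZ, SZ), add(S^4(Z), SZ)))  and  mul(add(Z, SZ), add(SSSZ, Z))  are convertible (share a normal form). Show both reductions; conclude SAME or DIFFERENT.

Term A:
  start: add(add(mul(SZ, SZ), mul(Z, SSSZ)), add(add(SZ, SZ), add(S^4(Z), SZ)))
  →1  add(add(add(SZ, mul(Z, SZ)), mul(Z, SSSZ)), add(add(SZ, SZ), add(S^4(Z), SZ)))
  →2  add(add(S(add(Z, mul(Z, SZ))), mul(Z, SSSZ)), add(add(SZ, SZ), add(S^4(Z), SZ)))
  →3  add(S(add(add(Z, mul(Z, SZ)), mul(Z, SSSZ))), add(add(SZ, SZ), add(S^4(Z), SZ)))
  →4  S(add(add(add(Z, mul(Z, SZ)), mul(Z, SSSZ)), add(add(SZ, SZ), add(S^4(Z), SZ))))
  →5  S(add(add(mul(Z, SZ), mul(Z, SSSZ)), add(add(SZ, SZ), add(S^4(Z), SZ))))
  →6  S(add(add(Z, mul(Z, SSSZ)), add(add(SZ, SZ), add(S^4(Z), SZ))))
  →7  S(add(mul(Z, SSSZ), add(add(SZ, SZ), add(S^4(Z), SZ))))
  →8  S(add(Z, add(add(SZ, SZ), add(S^4(Z), SZ))))
  →9  S(add(add(SZ, SZ), add(S^4(Z), SZ)))
  →10  S(add(S(add(Z, SZ)), add(S^4(Z), SZ)))
  →11  S(S(add(add(Z, SZ), add(S^4(Z), SZ))))
  →12  S(S(add(SZ, add(S^4(Z), SZ))))
  →13  S(S(S(add(Z, add(S^4(Z), SZ)))))
  →14  S(S(S(add(S^4(Z), SZ))))
  →15  S(S(S(S(add(SSSZ, SZ)))))
  →16  S(S(S(S(S(add(SSZ, SZ))))))
  →17  S(S(S(S(S(S(add(SZ, SZ)))))))
  →18  S(S(S(S(S(S(S(add(Z, SZ))))))))
  →19  S^8(Z)

Term B:
  start: mul(add(Z, SZ), add(SSSZ, Z))
  →1  mul(SZ, add(SSSZ, Z))
  →2  add(add(SSSZ, Z), mul(Z, add(SSSZ, Z)))
  →3  add(S(add(SSZ, Z)), mul(Z, add(SSSZ, Z)))
  →4  S(add(add(SSZ, Z), mul(Z, add(SSSZ, Z))))
  →5  S(add(S(add(SZ, Z)), mul(Z, add(SSSZ, Z))))
  →6  S(S(add(add(SZ, Z), mul(Z, add(SSSZ, Z)))))
  →7  S(S(add(S(add(Z, Z)), mul(Z, add(SSSZ, Z)))))
  →8  S(S(S(add(add(Z, Z), mul(Z, add(SSSZ, Z))))))
  →9  S(S(S(add(Z, mul(Z, add(SSSZ, Z))))))
  →10  S(S(S(mul(Z, add(SSSZ, Z)))))
  →11  SSSZ

Answer: DIFFERENT — A ⇓ S^8(Z), B ⇓ SSSZ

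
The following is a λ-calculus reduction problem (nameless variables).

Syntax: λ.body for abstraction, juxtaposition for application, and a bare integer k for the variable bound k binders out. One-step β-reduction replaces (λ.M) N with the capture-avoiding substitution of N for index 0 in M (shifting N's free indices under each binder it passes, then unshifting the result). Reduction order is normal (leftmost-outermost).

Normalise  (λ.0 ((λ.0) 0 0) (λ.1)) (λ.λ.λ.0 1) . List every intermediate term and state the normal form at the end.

  start: (λ.0 ((λ.0) 0 0) (λ.1)) (λ.λ.λ.0 1)
  [1] (λ.λ.λ.0 1) ((λ.0) (λ.λ.λ.0 1) (λ.λ.λ.0 1)) (λ.λ.λ.λ.0 1)
  [2] (λ.λ.0 1) (λ.λ.λ.λ.0 1)
  [3] λ.0 (λ.λ.λ.λ.0 1)

Answer: normal form = λ.0 (λ.λ.λ.λ.0 1)  (in 3 steps)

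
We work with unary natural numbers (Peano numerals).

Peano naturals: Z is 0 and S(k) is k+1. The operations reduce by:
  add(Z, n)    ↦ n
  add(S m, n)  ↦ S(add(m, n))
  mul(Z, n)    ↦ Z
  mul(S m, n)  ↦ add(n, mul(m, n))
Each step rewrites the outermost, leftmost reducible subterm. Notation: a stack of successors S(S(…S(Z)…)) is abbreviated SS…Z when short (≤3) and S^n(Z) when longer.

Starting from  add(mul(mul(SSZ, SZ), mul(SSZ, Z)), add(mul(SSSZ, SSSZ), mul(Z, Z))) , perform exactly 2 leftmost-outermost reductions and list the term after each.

Answer: after 2 steps: add(mul(S(add(Z, mul(SZ, SZ))), mul(SSZ, Z)), add(mul(SSSZ, SSSZ), mul(Z, Z)))

Working:
  start: add(mul(mul(SSZ, SZ), mul(SSZ, Z)), add(mul(SSSZ, SSSZ), mul(Z, Z)))
  →1  add(mul(add(SZ, mul(SZ, SZ)), mul(SSZ, Z)), add(mul(SSSZ, SSSZ), mul(Z, Z)))
  →2  add(mul(S(add(Z, mul(SZ, SZ))), mul(SSZ, Z)), add(mul(SSSZ, SSSZ), mul(Z, Z)))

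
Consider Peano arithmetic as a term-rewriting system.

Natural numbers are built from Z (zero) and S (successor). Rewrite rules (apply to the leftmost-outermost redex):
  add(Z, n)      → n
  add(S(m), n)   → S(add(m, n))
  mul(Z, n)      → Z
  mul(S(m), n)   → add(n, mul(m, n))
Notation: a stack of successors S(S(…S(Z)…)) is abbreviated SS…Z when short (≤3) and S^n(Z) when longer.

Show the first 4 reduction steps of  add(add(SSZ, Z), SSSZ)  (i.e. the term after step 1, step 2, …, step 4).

  start: add(add(SSZ, Z), SSSZ)
  [1] add(S(add(SZ, Z)), SSSZ)
  [2] S(add(add(SZ, Z), SSSZ))
  [3] S(add(S(add(Z, Z)), SSSZ))
  [4] S(S(add(add(Z, Z), SSSZ)))

Answer: after 4 steps: S(S(add(add(Z, Z), SSSZ)))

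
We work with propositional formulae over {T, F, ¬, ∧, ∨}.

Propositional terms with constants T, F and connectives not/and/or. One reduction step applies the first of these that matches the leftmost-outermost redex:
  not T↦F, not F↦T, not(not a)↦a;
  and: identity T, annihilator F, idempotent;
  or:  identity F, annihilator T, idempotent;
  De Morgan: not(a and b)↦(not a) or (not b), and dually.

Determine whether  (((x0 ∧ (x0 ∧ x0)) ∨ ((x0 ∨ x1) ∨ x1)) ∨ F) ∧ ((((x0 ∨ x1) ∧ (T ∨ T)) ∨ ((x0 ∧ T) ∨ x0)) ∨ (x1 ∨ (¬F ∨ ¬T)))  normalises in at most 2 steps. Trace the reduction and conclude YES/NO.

Answer: NO — after 2 steps the term is ((x0 ∧ x0) ∨ ((x0 ∨ x1) ∨ x1)) ∧ ((((x0 ∨ x1) ∧ (T ∨ T)) ∨ ((x0 ∧ T) ∨ x0)) ∨ (x1 ∨ (¬F ∨ ¬T))), not yet normal

Derivation:
  start: (((x0 ∧ (x0 ∧ x0)) ∨ ((x0 ∨ x1) ∨ x1)) ∨ F) ∧ ((((x0 ∨ x1) ∧ (T ∨ T)) ∨ ((x0 ∧ T) ∨ x0)) ∨ (x1 ∨ (¬F ∨ ¬T)))
  [1] ((x0 ∧ (x0 ∧ x0)) ∨ ((x0 ∨ x1) ∨ x1)) ∧ ((((x0 ∨ x1) ∧ (T ∨ T)) ∨ ((x0 ∧ T) ∨ x0)) ∨ (x1 ∨ (¬F ∨ ¬T)))
  [2] ((x0 ∧ x0) ∨ ((x0 ∨ x1) ∨ x1)) ∧ ((((x0 ∨ x1) ∧ (T ∨ T)) ∨ ((x0 ∧ T) ∨ x0)) ∨ (x1 ∨ (¬F ∨ ¬T)))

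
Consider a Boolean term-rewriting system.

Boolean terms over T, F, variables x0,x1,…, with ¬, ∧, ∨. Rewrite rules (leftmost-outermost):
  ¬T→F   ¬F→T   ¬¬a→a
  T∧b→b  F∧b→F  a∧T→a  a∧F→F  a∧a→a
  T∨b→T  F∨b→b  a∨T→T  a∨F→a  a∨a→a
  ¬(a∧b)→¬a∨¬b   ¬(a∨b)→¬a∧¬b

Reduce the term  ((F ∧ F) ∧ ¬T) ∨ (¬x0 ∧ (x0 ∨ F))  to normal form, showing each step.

  start: ((F ∧ F) ∧ ¬T) ∨ (¬x0 ∧ (x0 ∨ F))
  [1] (F ∧ ¬T) ∨ (¬x0 ∧ (x0 ∨ F))
  [2] F ∨ (¬x0 ∧ (x0 ∨ F))
  [3] ¬x0 ∧ (x0 ∨ F)
  [4] ¬x0 ∧ x0

Answer: normal form = ¬x0 ∧ x0  (in 4 steps)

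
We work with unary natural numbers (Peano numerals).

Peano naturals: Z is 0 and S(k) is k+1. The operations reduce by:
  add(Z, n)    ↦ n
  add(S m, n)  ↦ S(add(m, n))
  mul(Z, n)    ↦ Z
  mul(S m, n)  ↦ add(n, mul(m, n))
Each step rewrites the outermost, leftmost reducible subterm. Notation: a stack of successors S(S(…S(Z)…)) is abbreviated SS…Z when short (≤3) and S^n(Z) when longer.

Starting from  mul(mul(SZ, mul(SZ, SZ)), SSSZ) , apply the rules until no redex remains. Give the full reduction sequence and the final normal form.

  start: mul(mul(SZ, mul(SZ, SZ)), SSSZ)
  [1] mul(add(mul(SZ, SZ), mul(Z, mul(SZ, SZ))), SSSZ)
  [2] mul(add(add(SZ, mul(Z, SZ)), mul(Z, mul(SZ, SZ))), SSSZ)
  [3] mul(add(S(add(Z, mul(Z, SZ))), mul(Z, mul(SZ, SZ))), SSSZ)
  [4] mul(S(add(add(Z, mul(Z, SZ)), mul(Z, mul(SZ, SZ)))), SSSZ)
  [5] add(SSSZ, mul(add(add(Z, mul(Z, SZ)), mul(Z, mul(SZ, SZ))), SSSZ))
  [6] S(add(SSZ, mul(add(add(Z, mul(Z, SZ)), mul(Z, mul(SZ, SZ))), SSSZ)))
  [7] S(S(add(SZ, mul(add(add(Z, mul(Z, SZ)), mul(Z, mul(SZ, SZ))), SSSZ))))
  [8] S(S(S(add(Z, mul(add(add(Z, mul(Z, SZ)), mul(Z, mul(SZ, SZ))), SSSZ)))))
  [9] S(S(S(mul(add(add(Z, mul(Z, SZ)), mul(Z, mul(SZ, SZ))), SSSZ))))
  [10] S(S(S(mul(add(mul(Z, SZ), mul(Z, mul(SZ, SZ))), SSSZ))))
  [11] S(S(S(mul(add(Z, mul(Z, mul(SZ, SZ))), SSSZ))))
  [12] S(S(S(mul(mul(Z, mul(SZ, SZ)), SSSZ))))
  [13] S(S(S(mul(Z, SSSZ))))
  [14] SSSZ

Answer: normal form = SSSZ  (in 14 steps)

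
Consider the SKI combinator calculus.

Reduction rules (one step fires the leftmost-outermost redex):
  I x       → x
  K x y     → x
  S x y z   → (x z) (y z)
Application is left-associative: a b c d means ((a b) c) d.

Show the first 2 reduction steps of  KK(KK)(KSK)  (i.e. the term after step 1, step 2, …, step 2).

  start: KK(KK)(KSK)
  step 1: K(KSK)
  step 2: KS

Answer: after 2 steps: KS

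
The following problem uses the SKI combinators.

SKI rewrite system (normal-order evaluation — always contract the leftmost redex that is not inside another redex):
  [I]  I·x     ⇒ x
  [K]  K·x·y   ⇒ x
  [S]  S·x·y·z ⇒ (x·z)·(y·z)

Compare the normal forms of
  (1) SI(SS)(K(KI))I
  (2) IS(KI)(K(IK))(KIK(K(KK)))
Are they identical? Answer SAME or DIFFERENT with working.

Term A:
  start: SI(SS)(K(KI))I
  [1] I(K(KI))(SS(K(KI)))I
  [2] K(KI)(SS(K(KI)))I
  [3] KII
  [4] I

Term B:
  start: IS(KI)(K(IK))(KIK(K(KK)))
  [1] S(KI)(K(IK))(KIK(K(KK)))
  [2] KI(KIK(K(KK)))(K(IK)(KIK(K(KK))))
  [3] I(K(IK)(KIK(K(KK))))
  [4] K(IK)(KIK(K(KK)))
  [5] IK
  [6] K

Answer: DIFFERENT — A ⇓ I, B ⇓ K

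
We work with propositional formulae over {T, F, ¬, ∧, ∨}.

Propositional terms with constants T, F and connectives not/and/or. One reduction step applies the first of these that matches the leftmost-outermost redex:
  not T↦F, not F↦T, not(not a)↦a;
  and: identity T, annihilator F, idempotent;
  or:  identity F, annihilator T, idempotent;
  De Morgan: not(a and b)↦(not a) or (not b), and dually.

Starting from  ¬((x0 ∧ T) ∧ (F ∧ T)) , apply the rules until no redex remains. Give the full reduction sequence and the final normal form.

  start: ¬((x0 ∧ T) ∧ (F ∧ T))
  [1] ¬(x0 ∧ T) ∨ ¬(F ∧ T)
  [2] (¬x0 ∨ ¬T) ∨ ¬(F ∧ T)
  [3] (¬x0 ∨ F) ∨ ¬(F ∧ T)
  [4] ¬x0 ∨ ¬(F ∧ T)
  [5] ¬x0 ∨ (¬F ∨ ¬T)
  [6] ¬x0 ∨ (T ∨ ¬T)
  [7] ¬x0 ∨ T
  [8] T

Answer: normal form = T  (in 8 steps)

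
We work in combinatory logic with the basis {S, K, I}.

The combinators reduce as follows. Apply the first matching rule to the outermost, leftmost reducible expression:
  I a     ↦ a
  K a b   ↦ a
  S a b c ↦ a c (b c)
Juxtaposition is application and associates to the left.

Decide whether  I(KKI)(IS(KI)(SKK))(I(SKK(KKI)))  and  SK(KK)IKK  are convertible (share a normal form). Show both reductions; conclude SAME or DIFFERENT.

Term A:
  start: I(KKI)(IS(KI)(SKK))(I(SKK(KKI)))
  [1] KKI(IS(KI)(SKK))(I(SKK(KKI)))
  [2] K(IS(KI)(SKK))(I(SKK(KKI)))
  [3] IS(KI)(SKK)
  [4] S(KI)(SKK)

Term B:
  start: SK(KK)IKK
  [1] KI(KKI)KK
  [2] IKK
  [3] KK

Answer: DIFFERENT — A ⇓ S(KI)(SKK), B ⇓ KK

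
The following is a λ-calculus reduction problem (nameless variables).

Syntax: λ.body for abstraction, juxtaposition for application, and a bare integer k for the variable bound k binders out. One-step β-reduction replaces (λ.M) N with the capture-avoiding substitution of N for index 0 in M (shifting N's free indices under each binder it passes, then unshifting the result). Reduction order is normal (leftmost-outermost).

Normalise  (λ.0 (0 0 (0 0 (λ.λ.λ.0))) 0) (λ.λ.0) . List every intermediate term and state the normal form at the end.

  start: (λ.0 (0 0 (0 0 (λ.λ.λ.0))) 0) (λ.λ.0)
  step 1: (λ.λ.0) ((λ.λ.0) (λ.λ.0) ((λ.λ.0) (λ.λ.0) (λ.λ.λ.0))) (λ.λ.0)
  step 2: (λ.0) (λ.λ.0)
  step 3: λ.λ.0

Answer: normal form = λ.λ.0  (in 3 steps)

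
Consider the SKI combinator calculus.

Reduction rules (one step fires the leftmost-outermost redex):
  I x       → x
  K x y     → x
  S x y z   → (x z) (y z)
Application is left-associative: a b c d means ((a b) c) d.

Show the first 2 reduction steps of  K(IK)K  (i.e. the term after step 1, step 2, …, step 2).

Answer: after 2 steps: K

Reduction:
  start: K(IK)K
  [1] IK
  [2] K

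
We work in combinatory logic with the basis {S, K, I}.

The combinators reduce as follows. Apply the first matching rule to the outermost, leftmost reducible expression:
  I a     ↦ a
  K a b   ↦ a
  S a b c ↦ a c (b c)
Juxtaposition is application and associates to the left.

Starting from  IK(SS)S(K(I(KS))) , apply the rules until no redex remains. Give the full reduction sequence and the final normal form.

Answer: normal form = SS(K(KS))  (in 3 steps)

Working:
  start: IK(SS)S(K(I(KS)))
  [1] K(SS)S(K(I(KS)))
  [2] SS(K(I(KS)))
  [3] SS(K(KS))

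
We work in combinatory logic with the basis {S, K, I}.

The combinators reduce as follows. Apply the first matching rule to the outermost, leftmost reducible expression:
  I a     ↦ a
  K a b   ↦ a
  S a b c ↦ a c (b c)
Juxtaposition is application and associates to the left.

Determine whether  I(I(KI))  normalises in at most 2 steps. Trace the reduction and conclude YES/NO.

Answer: YES — reaches normal form KI in 2 ≤ 2 steps

Derivation:
  start: I(I(KI))
  step 1: I(KI)
  step 2: KI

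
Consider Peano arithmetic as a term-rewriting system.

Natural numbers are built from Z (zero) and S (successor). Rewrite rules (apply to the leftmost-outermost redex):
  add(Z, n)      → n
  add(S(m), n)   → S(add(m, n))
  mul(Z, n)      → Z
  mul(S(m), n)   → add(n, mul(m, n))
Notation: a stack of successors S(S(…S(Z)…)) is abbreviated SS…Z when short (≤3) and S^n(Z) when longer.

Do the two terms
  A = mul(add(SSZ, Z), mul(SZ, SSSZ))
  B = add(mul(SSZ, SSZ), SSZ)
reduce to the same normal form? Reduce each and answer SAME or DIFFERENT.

Term A:
  start: mul(add(SSZ, Z), mul(SZ, SSSZ))
  →1  mul(S(add(SZ, Z)), mul(SZ, SSSZ))
  →2  add(mul(SZ, SSSZ), mul(add(SZ, Z), mul(SZ, SSSZ)))
  →3  add(add(SSSZ, mul(Z, SSSZ)), mul(add(SZ, Z), mul(SZ, SSSZ)))
  →4  add(S(add(SSZ, mul(Z, SSSZ))), mul(add(SZ, Z), mul(SZ, SSSZ)))
  →5  S(add(add(SSZ, mul(Z, SSSZ)), mul(add(SZ, Z), mul(SZ, SSSZ))))
  →6  S(add(S(add(SZ, mul(Z, SSSZ))), mul(add(SZ, Z), mul(SZ, SSSZ))))
  →7  S(S(add(add(SZ, mul(Z, SSSZ)), mul(add(SZ, Z), mul(SZ, SSSZ)))))
  →8  S(S(add(S(add(Z, mul(Z, SSSZ))), mul(add(SZ, Z), mul(SZ, SSSZ)))))
  →9  S(S(S(add(add(Z, mul(Z, SSSZ)), mul(add(SZ, Z), mul(SZ, SSSZ))))))
  →10  S(S(S(add(mul(Z, SSSZ), mul(add(SZ, Z), mul(SZ, SSSZ))))))
  →11  S(S(S(add(Z, mul(add(SZ, Z), mul(SZ, SSSZ))))))
  →12  S(S(S(mul(add(SZ, Z), mul(SZ, SSSZ)))))
  →13  S(S(S(mul(S(add(Z, Z)), mul(SZ, SSSZ)))))
  →14  S(S(S(add(mul(SZ, SSSZ), mul(add(Z, Z), mul(SZ, SSSZ))))))
  →15  S(S(S(add(add(SSSZ, mul(Z, SSSZ)), mul(add(Z, Z), mul(SZ, SSSZ))))))
  →16  S(S(S(add(S(add(SSZ, mul(Z, SSSZ))), mul(add(Z, Z), mul(SZ, SSSZ))))))
  →17  S(S(S(S(add(add(SSZ, mul(Z, SSSZ)), mul(add(Z, Z), mul(SZ, SSSZ)))))))
  →18  S(S(S(S(add(S(add(SZ, mul(Z, SSSZ))), mul(add(Z, Z), mul(SZ, SSSZ)))))))
  →19  S(S(S(S(S(add(add(SZ, mul(Z, SSSZ)), mul(add(Z, Z), mul(SZ, SSSZ))))))))
  →20  S(S(S(S(S(add(S(add(Z, mul(Z, SSSZ))), mul(add(Z, Z), mul(SZ, SSSZ))))))))
  →21  S(S(S(S(S(S(add(add(Z, mul(Z, SSSZ)), mul(add(Z, Z), mul(SZ, SSSZ)))))))))
  →22  S(S(S(S(S(S(add(mul(Z, SSSZ), mul(add(Z, Z), mul(SZ, SSSZ)))))))))
  →23  S(S(S(S(S(S(add(Z, mul(add(Z, Z), mul(SZ, SSSZ)))))))))
  →24  S(S(S(S(S(S(mul(add(Z, Z), mul(SZ, SSSZ))))))))
  →25  S(S(S(S(S(S(mul(Z, mul(SZ, SSSZ))))))))
  →26  S^6(Z)

Term B:
  start: add(mul(SSZ, SSZ), SSZ)
  →1  add(add(SSZ, mul(SZ, SSZ)), SSZ)
  →2  add(S(add(SZ, mul(SZ, SSZ))), SSZ)
  →3  S(add(add(SZ, mul(SZ, SSZ)), SSZ))
  →4  S(add(S(add(Z, mul(SZ, SSZ))), SSZ))
  →5  S(S(add(add(Z, mul(SZ, SSZ)), SSZ)))
  →6  S(S(add(mul(SZ, SSZ), SSZ)))
  →7  S(S(add(add(SSZ, mul(Z, SSZ)), SSZ)))
  →8  S(S(add(S(add(SZ, mul(Z, SSZ))), SSZ)))
  →9  S(S(S(add(add(SZ, mul(Z, SSZ)), SSZ))))
  →10  S(S(S(add(S(add(Z, mul(Z, SSZ))), SSZ))))
  →11  S(S(S(S(add(add(Z, mul(Z, SSZ)), SSZ)))))
  →12  S(S(S(S(add(mul(Z, SSZ), SSZ)))))
  →13  S(S(S(S(add(Z, SSZ)))))
  →14  S^6(Z)

Answer: SAME — A ⇓ S^6(Z), B ⇓ S^6(Z)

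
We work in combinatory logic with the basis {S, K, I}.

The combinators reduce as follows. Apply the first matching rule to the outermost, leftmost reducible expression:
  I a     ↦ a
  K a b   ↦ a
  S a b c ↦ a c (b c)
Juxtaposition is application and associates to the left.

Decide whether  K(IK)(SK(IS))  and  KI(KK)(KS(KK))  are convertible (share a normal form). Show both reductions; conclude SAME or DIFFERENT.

Answer: DIFFERENT — A ⇓ K, B ⇓ S

Derivation:
Term A:
  start: K(IK)(SK(IS))
  →1  IK
  →2  K

Term B:
  start: KI(KK)(KS(KK))
  →1  I(KS(KK))
  →2  KS(KK)
  →3  S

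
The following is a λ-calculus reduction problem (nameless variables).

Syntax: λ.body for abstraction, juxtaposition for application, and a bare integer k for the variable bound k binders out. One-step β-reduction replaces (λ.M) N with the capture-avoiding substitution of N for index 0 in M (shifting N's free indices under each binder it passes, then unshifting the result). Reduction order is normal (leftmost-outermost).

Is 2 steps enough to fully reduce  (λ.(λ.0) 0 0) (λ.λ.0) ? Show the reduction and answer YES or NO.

  start: (λ.(λ.0) 0 0) (λ.λ.0)
  step 1: (λ.0) (λ.λ.0) (λ.λ.0)
  step 2: (λ.λ.0) (λ.λ.0)

Answer: NO — after 2 steps the term is (λ.λ.0) (λ.λ.0), not yet normal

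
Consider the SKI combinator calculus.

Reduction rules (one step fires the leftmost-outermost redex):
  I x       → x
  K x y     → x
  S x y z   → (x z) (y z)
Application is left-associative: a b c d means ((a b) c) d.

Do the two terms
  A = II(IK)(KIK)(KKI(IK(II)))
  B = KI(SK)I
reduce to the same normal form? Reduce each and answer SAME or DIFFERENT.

Term A:
  start: II(IK)(KIK)(KKI(IK(II)))
  →1  I(IK)(KIK)(KKI(IK(II)))
  →2  IK(KIK)(KKI(IK(II)))
  →3  K(KIK)(KKI(IK(II)))
  →4  KIK
  →5  I

Term B:
  start: KI(SK)I
  →1  II
  →2  I

Answer: SAME — A ⇓ I, B ⇓ I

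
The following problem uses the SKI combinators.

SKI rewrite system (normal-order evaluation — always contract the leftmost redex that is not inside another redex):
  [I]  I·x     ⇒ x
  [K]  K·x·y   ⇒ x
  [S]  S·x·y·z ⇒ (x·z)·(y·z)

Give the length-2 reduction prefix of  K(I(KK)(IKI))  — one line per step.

  start: K(I(KK)(IKI))
  [1] K(KK(IKI))
  [2] KK

Answer: after 2 steps: KK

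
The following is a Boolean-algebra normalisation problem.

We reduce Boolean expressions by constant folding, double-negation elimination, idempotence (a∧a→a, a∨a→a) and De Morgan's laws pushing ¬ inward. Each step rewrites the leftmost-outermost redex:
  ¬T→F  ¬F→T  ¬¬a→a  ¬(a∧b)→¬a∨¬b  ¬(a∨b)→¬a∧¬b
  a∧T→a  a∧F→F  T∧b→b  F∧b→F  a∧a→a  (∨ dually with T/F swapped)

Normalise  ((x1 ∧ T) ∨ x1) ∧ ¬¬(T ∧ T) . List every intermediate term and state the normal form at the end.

Answer: normal form = x1  (in 5 steps)

Reduction:
  start: ((x1 ∧ T) ∨ x1) ∧ ¬¬(T ∧ T)
  step 1: (x1 ∨ x1) ∧ ¬¬(T ∧ T)
  step 2: x1 ∧ ¬¬(T ∧ T)
  step 3: x1 ∧ (T ∧ T)
  step 4: x1 ∧ T
  step 5: x1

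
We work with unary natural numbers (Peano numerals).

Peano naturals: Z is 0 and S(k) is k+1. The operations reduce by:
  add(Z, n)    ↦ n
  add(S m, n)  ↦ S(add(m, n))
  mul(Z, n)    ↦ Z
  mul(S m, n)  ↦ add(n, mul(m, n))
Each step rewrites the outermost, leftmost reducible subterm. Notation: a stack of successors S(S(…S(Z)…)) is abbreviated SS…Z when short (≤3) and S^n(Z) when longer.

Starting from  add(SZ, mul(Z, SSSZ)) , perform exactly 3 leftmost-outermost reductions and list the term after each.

Answer: after 3 steps: SZ

Derivation:
  start: add(SZ, mul(Z, SSSZ))
  →1  S(add(Z, mul(Z, SSSZ)))
  →2  S(mul(Z, SSSZ))
  →3  SZ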